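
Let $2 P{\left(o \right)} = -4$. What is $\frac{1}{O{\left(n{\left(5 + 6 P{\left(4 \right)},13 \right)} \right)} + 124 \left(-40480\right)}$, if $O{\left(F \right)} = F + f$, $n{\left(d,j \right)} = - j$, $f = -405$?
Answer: $- \frac{1}{5019938} \approx -1.9921 \cdot 10^{-7}$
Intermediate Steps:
$P{\left(o \right)} = -2$ ($P{\left(o \right)} = \frac{1}{2} \left(-4\right) = -2$)
$O{\left(F \right)} = -405 + F$ ($O{\left(F \right)} = F - 405 = -405 + F$)
$\frac{1}{O{\left(n{\left(5 + 6 P{\left(4 \right)},13 \right)} \right)} + 124 \left(-40480\right)} = \frac{1}{\left(-405 - 13\right) + 124 \left(-40480\right)} = \frac{1}{\left(-405 - 13\right) - 5019520} = \frac{1}{-418 - 5019520} = \frac{1}{-5019938} = - \frac{1}{5019938}$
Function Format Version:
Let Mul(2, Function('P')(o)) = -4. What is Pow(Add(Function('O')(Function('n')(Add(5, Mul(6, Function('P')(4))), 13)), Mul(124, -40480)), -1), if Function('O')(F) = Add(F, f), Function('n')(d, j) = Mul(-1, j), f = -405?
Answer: Rational(-1, 5019938) ≈ -1.9921e-7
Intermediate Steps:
Function('P')(o) = -2 (Function('P')(o) = Mul(Rational(1, 2), -4) = -2)
Function('O')(F) = Add(-405, F) (Function('O')(F) = Add(F, -405) = Add(-405, F))
Pow(Add(Function('O')(Function('n')(Add(5, Mul(6, Function('P')(4))), 13)), Mul(124, -40480)), -1) = Pow(Add(Add(-405, Mul(-1, 13)), Mul(124, -40480)), -1) = Pow(Add(Add(-405, -13), -5019520), -1) = Pow(Add(-418, -5019520), -1) = Pow(-5019938, -1) = Rational(-1, 5019938)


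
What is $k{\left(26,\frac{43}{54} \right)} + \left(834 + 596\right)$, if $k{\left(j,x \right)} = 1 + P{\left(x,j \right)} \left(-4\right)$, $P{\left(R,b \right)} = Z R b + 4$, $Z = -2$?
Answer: $\frac{42677}{27} \approx 1580.6$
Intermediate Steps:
$P{\left(R,b \right)} = 4 - 2 R b$ ($P{\left(R,b \right)} = - 2 R b + 4 = 4 - 2 R b$)
$k{\left(j,x \right)} = -15 + 8 j x$ ($k{\left(j,x \right)} = 1 + \left(4 - 2 x j\right) \left(-4\right) = 1 + \left(4 - 2 j x\right) \left(-4\right) = 1 + \left(-16 + 8 j x\right) = -15 + 8 j x$)
$k{\left(26,\frac{43}{54} \right)} + \left(834 + 596\right) = \left(-15 + 8 \cdot 26 \cdot \frac{43}{54}\right) + \left(834 + 596\right) = \left(-15 + 8 \cdot 26 \cdot 43 \cdot \frac{1}{54}\right) + 1430 = \left(-15 + 8 \cdot 26 \cdot \frac{43}{54}\right) + 1430 = \left(-15 + \frac{4472}{27}\right) + 1430 = \frac{4067}{27} + 1430 = \frac{42677}{27}$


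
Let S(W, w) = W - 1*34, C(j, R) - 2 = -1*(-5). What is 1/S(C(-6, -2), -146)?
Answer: -1/27 ≈ -0.037037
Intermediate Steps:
C(j, R) = 7 (C(j, R) = 2 - 1*(-5) = 2 + 5 = 7)
S(W, w) = -34 + W (S(W, w) = W - 34 = -34 + W)
1/S(C(-6, -2), -146) = 1/(-34 + 7) = 1/(-27) = -1/27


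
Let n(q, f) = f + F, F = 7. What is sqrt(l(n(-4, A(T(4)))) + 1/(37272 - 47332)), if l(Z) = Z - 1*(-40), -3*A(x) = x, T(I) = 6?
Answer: sqrt(1138537985)/5030 ≈ 6.7082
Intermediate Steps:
A(x) = -x/3
n(q, f) = 7 + f (n(q, f) = f + 7 = 7 + f)
l(Z) = 40 + Z (l(Z) = Z + 40 = 40 + Z)
sqrt(l(n(-4, A(T(4)))) + 1/(37272 - 47332)) = sqrt((40 + (7 - 1/3*6)) + 1/(37272 - 47332)) = sqrt((40 + (7 - 2)) + 1/(-10060)) = sqrt((40 + 5) - 1/10060) = sqrt(45 - 1/10060) = sqrt(452699/10060) = sqrt(1138537985)/5030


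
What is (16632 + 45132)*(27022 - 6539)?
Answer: 1265112012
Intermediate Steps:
(16632 + 45132)*(27022 - 6539) = 61764*20483 = 1265112012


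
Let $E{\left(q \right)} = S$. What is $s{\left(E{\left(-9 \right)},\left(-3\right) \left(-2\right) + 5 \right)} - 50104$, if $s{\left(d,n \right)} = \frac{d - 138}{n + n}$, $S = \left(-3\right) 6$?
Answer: $- \frac{551222}{11} \approx -50111.0$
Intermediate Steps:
$S = -18$
$E{\left(q \right)} = -18$
$s{\left(d,n \right)} = \frac{-138 + d}{2 n}$
$s{\left(E{\left(-9 \right)},\left(-3\right) \left(-2\right) + 5 \right)} - 50104 = \frac{-138 - 18}{2 \left(\left(-3\right) \left(-2\right) + 5\right)} - 50104 = \frac{1}{2} \frac{1}{6 + 5} \left(-156\right) - 50104 = \frac{1}{2} \cdot \frac{1}{11} \left(-156\right) - 50104 = - \frac{78}{11} - 50104 = - \frac{551222}{11}$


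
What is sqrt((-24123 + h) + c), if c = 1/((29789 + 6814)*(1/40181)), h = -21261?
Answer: I*sqrt(137875480793)/1743 ≈ 213.03*I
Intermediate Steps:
c = 40181/36603 (c = 1/(36603*(1/40181)) = (1/36603)*40181 = 40181/36603 ≈ 1.0978)
sqrt((-24123 + h) + c) = sqrt((-24123 - 21261) + 40181/36603) = sqrt(-45384 + 40181/36603) = sqrt(-1661150371/36603) = I*sqrt(137875480793)/1743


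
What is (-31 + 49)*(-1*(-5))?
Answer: 90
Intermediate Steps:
(-31 + 49)*(-1*(-5)) = 18*5 = 90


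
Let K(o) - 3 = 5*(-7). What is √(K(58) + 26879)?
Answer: 3*√2983 ≈ 163.85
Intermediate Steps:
K(o) = -32 (K(o) = 3 + 5*(-7) = 3 - 35 = -32)
√(K(58) + 26879) = √(-32 + 26879) = √26847 = 3*√2983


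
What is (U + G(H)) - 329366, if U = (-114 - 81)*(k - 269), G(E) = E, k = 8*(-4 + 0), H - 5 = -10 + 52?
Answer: -270624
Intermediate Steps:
H = 47 (H = 5 + (-10 + 52) = 5 + 42 = 47)
k = -32 (k = 8*(-4) = -32)
U = 58695 (U = (-114 - 81)*(-32 - 269) = -195*(-301) = 58695)
(U + G(H)) - 329366 = (58695 + 47) - 329366 = 58742 - 329366 = -270624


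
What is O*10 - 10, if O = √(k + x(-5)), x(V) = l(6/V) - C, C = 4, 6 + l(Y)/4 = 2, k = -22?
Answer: -10 + 10*I*√42 ≈ -10.0 + 64.807*I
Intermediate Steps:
l(Y) = -16 (l(Y) = -24 + 4*2 = -24 + 8 = -16)
x(V) = -20 (x(V) = -16 - 1*4 = -16 - 4 = -20)
O = I*√42 (O = √(-22 - 20) = √(-42) = I*√42 ≈ 6.4807*I)
O*10 - 10 = (I*√42)*10 - 10 = 10*I*√42 - 10 = -10 + 10*I*√42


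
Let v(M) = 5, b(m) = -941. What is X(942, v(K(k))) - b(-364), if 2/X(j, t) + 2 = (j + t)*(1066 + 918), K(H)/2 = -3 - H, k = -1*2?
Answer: 883997044/939423 ≈ 941.00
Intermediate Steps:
k = -2
K(H) = -6 - 2*H (K(H) = 2*(-3 - H) = -6 - 2*H)
X(j, t) = 2/(-2 + 1984*j + 1984*t) (X(j, t) = 2/(-2 + (j + t)*(1066 + 918)) = 2/(-2 + (j + t)*1984) = 2/(-2 + (1984*j + 1984*t)) = 2/(-2 + 1984*j + 1984*t))
X(942, v(K(k))) - b(-364) = 1/(-1 + 992*942 + 992*5) - 1*(-941) = 1/(-1 + 934464 + 4960) + 941 = 1/939423 + 941 = 883997044/939423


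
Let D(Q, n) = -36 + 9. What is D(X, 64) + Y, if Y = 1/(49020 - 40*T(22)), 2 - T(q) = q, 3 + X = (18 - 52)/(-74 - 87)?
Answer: -1345139/49820 ≈ -27.000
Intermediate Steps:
X = -449/161 (X = -3 + (18 - 52)/(-74 - 87) = -3 - 34/(-161) = -3 - 34*(-1/161) = -3 + 34/161 = -449/161 ≈ -2.7888)
D(Q, n) = -27
T(q) = 2 - q
Y = 1/49820 (Y = 1/(49020 - 40*(2 - 1*22)) = 1/(49020 - 40*(2 - 22)) = 1/(49020 - 40*(-20)) = 1/(49020 + 800) = 1/49820 ≈ 2.0072e-5)
D(X, 64) + Y = -27 + 1/49820 = -1345139/49820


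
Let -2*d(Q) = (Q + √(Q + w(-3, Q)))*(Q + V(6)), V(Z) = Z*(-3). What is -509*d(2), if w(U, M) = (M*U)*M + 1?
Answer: -8144 - 12216*I ≈ -8144.0 - 12216.0*I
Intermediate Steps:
V(Z) = -3*Z
w(U, M) = 1 + U*M² (w(U, M) = U*M² + 1 = 1 + U*M²)
d(Q) = -(-18 + Q)*(Q + √(1 + Q - 3*Q²))/2 (d(Q) = -(Q + √(Q + (1 - 3*Q²)))*(Q - 3*6)/2 = -(Q + √(1 + Q - 3*Q²))*(Q - 18)/2 = -(Q + √(1 + Q - 3*Q²))*(-18 + Q)/2 = -(-18 + Q)*(Q + √(1 + Q - 3*Q²))/2)
-509*d(2) = -509*(9*2 + 9*√(1 + 2 - 3*2²) - ½*2² - ½*2*√(1 + 2 - 3*2²)) = -509*(18 + 9*√(1 + 2 - 3*4) - ½*4 - ½*2*√(1 + 2 - 3*4)) = -509*(18 + 9*√(1 + 2 - 12) - 2 - ½*2*√(1 + 2 - 12)) = -509*(18 + 9*√(-9) - 2 - ½*2*√(-9)) = -509*(18 + 9*(3*I) - 2 - ½*2*3*I) = -509*(18 + 27*I - 2 - 3*I) = -509*(16 + 24*I) = -8144 - 12216*I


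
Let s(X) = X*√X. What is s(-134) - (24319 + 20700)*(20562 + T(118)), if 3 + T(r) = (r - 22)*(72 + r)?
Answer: -1746692181 - 134*I*√134 ≈ -1.7467e+9 - 1551.2*I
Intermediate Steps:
T(r) = -3 + (-22 + r)*(72 + r) (T(r) = -3 + (r - 22)*(72 + r) = -3 + (-22 + r)*(72 + r))
s(X) = X^(3/2)
s(-134) - (24319 + 20700)*(20562 + T(118)) = (-134)^(3/2) - (24319 + 20700)*(20562 + (-1587 + 118² + 50*118)) = -134*I*√134 - 45019*(20562 + (-1587 + 13924 + 5900)) = -134*I*√134 - 45019*(20562 + 18237) = -134*I*√134 - 45019*38799 = -134*I*√134 - 1*1746692181 = -134*I*√134 - 1746692181 = -1746692181 - 134*I*√134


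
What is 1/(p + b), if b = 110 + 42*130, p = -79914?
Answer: -1/74344 ≈ -1.3451e-5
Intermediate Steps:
b = 5570 (b = 110 + 5460 = 5570)
1/(p + b) = 1/(-79914 + 5570) = 1/(-74344) = -1/74344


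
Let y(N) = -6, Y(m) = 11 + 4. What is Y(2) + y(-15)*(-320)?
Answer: 1935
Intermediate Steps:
Y(m) = 15
Y(2) + y(-15)*(-320) = 15 - 6*(-320) = 15 + 1920 = 1935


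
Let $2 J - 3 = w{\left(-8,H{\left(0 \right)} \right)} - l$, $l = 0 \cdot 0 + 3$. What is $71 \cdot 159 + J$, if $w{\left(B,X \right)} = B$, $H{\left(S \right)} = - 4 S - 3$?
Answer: $11285$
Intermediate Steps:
$H{\left(S \right)} = -3 - 4 S$
$l = 3$ ($l = 0 + 3 = 3$)
$J = -4$ ($J = \frac{3}{2} + \frac{-8 - 3}{2} = \frac{3}{2} + \frac{1}{2} \left(-11\right) = \frac{3}{2} - \frac{11}{2} = -4$)
$71 \cdot 159 + J = 71 \cdot 159 - 4 = 11289 - 4 = 11285$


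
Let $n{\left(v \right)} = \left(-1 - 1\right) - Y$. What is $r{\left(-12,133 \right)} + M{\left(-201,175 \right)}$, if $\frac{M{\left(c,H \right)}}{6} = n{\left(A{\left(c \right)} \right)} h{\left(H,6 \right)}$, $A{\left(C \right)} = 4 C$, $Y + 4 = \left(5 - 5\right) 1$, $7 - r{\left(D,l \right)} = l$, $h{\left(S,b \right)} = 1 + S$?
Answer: $1986$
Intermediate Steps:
$r{\left(D,l \right)} = 7 - l$
$Y = -4$ ($Y = -4 + \left(5 - 5\right) 1 = -4 + 0 \cdot 1 = -4 + 0 = -4$)
$n{\left(v \right)} = 2$ ($n{\left(v \right)} = \left(-1 - 1\right) - -4 = -2 + 4 = 2$)
$M{\left(c,H \right)} = 12 + 12 H$ ($M{\left(c,H \right)} = 6 \cdot 2 \left(1 + H\right) = 6 \left(2 + 2 H\right) = 12 + 12 H$)
$r{\left(-12,133 \right)} + M{\left(-201,175 \right)} = \left(7 - 133\right) + \left(12 + 12 \cdot 175\right) = \left(7 - 133\right) + \left(12 + 2100\right) = -126 + 2112 = 1986$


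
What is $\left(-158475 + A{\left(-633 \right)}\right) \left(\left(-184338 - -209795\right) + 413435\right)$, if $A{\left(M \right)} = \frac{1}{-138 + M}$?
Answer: $- \frac{53625679317592}{771} \approx -6.9553 \cdot 10^{10}$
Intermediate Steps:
$\left(-158475 + A{\left(-633 \right)}\right) \left(\left(-184338 - -209795\right) + 413435\right) = \left(-158475 + \frac{1}{-138 - 633}\right) \left(\left(-184338 - -209795\right) + 413435\right) = \left(-158475 + \frac{1}{-771}\right) \left(\left(-184338 + 209795\right) + 413435\right) = \left(-158475 - \frac{1}{771}\right) \left(25457 + 413435\right) = \left(- \frac{122184226}{771}\right) 438892 = - \frac{53625679317592}{771}$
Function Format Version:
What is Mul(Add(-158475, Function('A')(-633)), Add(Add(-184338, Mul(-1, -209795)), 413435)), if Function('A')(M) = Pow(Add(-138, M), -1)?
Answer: Rational(-53625679317592, 771) ≈ -6.9553e+10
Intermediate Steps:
Mul(Add(-158475, Function('A')(-633)), Add(Add(-184338, Mul(-1, -209795)), 413435)) = Mul(Add(-158475, Pow(Add(-138, -633), -1)), Add(Add(-184338, Mul(-1, -209795)), 413435)) = Mul(Add(-158475, Pow(-771, -1)), Add(Add(-184338, 209795), 413435)) = Mul(Add(-158475, Rational(-1, 771)), Add(25457, 413435)) = Mul(Rational(-122184226, 771), 438892) = Rational(-53625679317592, 771)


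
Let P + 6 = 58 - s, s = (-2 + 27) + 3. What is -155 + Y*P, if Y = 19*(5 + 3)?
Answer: 3493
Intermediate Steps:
Y = 152 (Y = 19*8 = 152)
s = 28 (s = 25 + 3 = 28)
P = 24 (P = -6 + (58 - 1*28) = -6 + (58 - 28) = -6 + 30 = 24)
-155 + Y*P = -155 + 152*24 = -155 + 3648 = 3493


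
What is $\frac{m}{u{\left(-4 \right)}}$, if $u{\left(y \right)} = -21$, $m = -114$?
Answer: $\frac{38}{7} \approx 5.4286$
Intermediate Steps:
$\frac{m}{u{\left(-4 \right)}} = - \frac{114}{-21} = \left(-114\right) \left(- \frac{1}{21}\right) = \frac{38}{7}$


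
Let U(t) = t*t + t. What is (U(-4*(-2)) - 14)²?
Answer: 3364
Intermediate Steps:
U(t) = t + t² (U(t) = t² + t = t + t²)
(U(-4*(-2)) - 14)² = ((-4*(-2))*(1 - 4*(-2)) - 14)² = (8*(1 + 8) - 14)² = (8*9 - 14)² = (72 - 14)² = 58² = 3364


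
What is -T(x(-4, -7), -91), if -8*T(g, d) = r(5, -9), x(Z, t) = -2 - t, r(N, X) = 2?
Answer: 1/4 ≈ 0.25000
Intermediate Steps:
T(g, d) = -1/4 (T(g, d) = -1/8*2 = -1/4)
-T(x(-4, -7), -91) = -1*(-1/4) = 1/4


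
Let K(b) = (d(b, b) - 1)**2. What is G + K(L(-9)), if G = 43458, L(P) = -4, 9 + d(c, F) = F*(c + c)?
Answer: 43942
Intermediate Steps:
d(c, F) = -9 + 2*F*c (d(c, F) = -9 + F*(c + c) = -9 + F*(2*c) = -9 + 2*F*c)
K(b) = (-10 + 2*b**2)**2 (K(b) = ((-9 + 2*b*b) - 1)**2 = ((-9 + 2*b**2) - 1)**2 = (-10 + 2*b**2)**2)
G + K(L(-9)) = 43458 + 4*(-5 + (-4)**2)**2 = 43458 + 4*(-5 + 16)**2 = 43458 + 4*11**2 = 43458 + 4*121 = 43458 + 484 = 43942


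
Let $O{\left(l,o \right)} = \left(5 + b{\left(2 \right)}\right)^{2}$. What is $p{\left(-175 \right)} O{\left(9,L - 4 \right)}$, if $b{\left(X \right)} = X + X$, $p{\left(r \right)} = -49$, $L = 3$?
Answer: $-3969$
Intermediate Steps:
$b{\left(X \right)} = 2 X$
$O{\left(l,o \right)} = 81$ ($O{\left(l,o \right)} = \left(5 + 2 \cdot 2\right)^{2} = \left(5 + 4\right)^{2} = 9^{2} = 81$)
$p{\left(-175 \right)} O{\left(9,L - 4 \right)} = \left(-49\right) 81 = -3969$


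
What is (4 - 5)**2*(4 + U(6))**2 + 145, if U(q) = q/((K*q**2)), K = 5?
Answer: 145141/900 ≈ 161.27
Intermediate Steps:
U(q) = 1/(5*q) (U(q) = q/((5*q**2)) = q*(1/(5*q**2)) = 1/(5*q))
(4 - 5)**2*(4 + U(6))**2 + 145 = (4 - 5)**2*(4 + (1/5)/6)**2 + 145 = (-1)**2*(4 + (1/5)*(1/6))**2 + 145 = 1*(4 + 1/30)**2 + 145 = 1*(121/30)**2 + 145 = 1*(14641/900) + 145 = 14641/900 + 145 = 145141/900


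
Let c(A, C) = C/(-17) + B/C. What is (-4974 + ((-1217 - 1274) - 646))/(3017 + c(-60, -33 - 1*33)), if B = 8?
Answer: -4550271/1694647 ≈ -2.6851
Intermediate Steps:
c(A, C) = 8/C - C/17 (c(A, C) = C/(-17) + 8/C = C*(-1/17) + 8/C = -C/17 + 8/C = 8/C - C/17)
(-4974 + ((-1217 - 1274) - 646))/(3017 + c(-60, -33 - 1*33)) = (-4974 + ((-1217 - 1274) - 646))/(3017 + (8/(-33 - 1*33) - (-33 - 1*33)/17)) = (-4974 + (-2491 - 646))/(3017 + (8/(-33 - 33) - (-33 - 33)/17)) = (-4974 - 3137)/(3017 + (8/(-66) - 1/17*(-66))) = -8111/(3017 + (8*(-1/66) + 66/17)) = -8111/(3017 + (-4/33 + 66/17)) = -8111/(3017 + 2110/561) = -8111/1694647/561 = -8111*561/1694647 = -4550271/1694647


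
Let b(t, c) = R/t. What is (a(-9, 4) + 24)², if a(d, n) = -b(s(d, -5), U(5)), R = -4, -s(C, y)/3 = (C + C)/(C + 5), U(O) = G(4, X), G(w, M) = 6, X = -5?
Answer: 409600/729 ≈ 561.87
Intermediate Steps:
U(O) = 6
s(C, y) = -6*C/(5 + C) (s(C, y) = -3*(C + C)/(C + 5) = -3*2*C/(5 + C) = -6*C/(5 + C))
b(t, c) = -4/t
a(d, n) = -2*(5 + d)/(3*d) (a(d, n) = -(-4)/((-6*d/(5 + d))) = -(-4)*(-(5 + d)/(6*d)) = -2*(5 + d)/(3*d))
(a(-9, 4) + 24)² = ((⅔)*(-5 - 1*(-9))/(-9) + 24)² = ((⅔)*(-⅑)*(-5 + 9) + 24)² = ((⅔)*(-⅑)*4 + 24)² = (-8/27 + 24)² = (640/27)² = 409600/729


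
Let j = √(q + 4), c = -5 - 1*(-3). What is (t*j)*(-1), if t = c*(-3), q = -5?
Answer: -6*I ≈ -6.0*I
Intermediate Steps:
c = -2 (c = -5 + 3 = -2)
j = I (j = √(-5 + 4) = √(-1) = I ≈ 1.0*I)
t = 6 (t = -2*(-3) = 6)
(t*j)*(-1) = (6*I)*(-1) = -6*I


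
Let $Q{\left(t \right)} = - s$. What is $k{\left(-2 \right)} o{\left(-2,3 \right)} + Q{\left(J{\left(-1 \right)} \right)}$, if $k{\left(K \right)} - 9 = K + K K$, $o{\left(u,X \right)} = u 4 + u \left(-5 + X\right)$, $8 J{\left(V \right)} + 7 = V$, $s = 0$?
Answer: $-44$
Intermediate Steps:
$J{\left(V \right)} = - \frac{7}{8} + \frac{V}{8}$
$Q{\left(t \right)} = 0$ ($Q{\left(t \right)} = \left(-1\right) 0 = 0$)
$o{\left(u,X \right)} = 4 u + u \left(-5 + X\right)$
$k{\left(K \right)} = 9 + K + K^{2}$ ($k{\left(K \right)} = 9 + \left(K + K K\right) = 9 + \left(K + K^{2}\right) = 9 + K + K^{2}$)
$k{\left(-2 \right)} o{\left(-2,3 \right)} + Q{\left(J{\left(-1 \right)} \right)} = \left(9 - 2 + \left(-2\right)^{2}\right) \left(- 2 \left(-1 + 3\right)\right) + 0 = \left(9 - 2 + 4\right) \left(\left(-2\right) 2\right) + 0 = 11 \left(-4\right) + 0 = -44 + 0 = -44$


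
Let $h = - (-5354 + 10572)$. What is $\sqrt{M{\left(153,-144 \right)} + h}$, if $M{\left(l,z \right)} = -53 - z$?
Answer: $i \sqrt{5127} \approx 71.603 i$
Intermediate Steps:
$h = -5218$ ($h = \left(-1\right) 5218 = -5218$)
$\sqrt{M{\left(153,-144 \right)} + h} = \sqrt{\left(-53 - -144\right) - 5218} = \sqrt{\left(-53 + 144\right) - 5218} = \sqrt{91 - 5218} = \sqrt{-5127} = i \sqrt{5127}$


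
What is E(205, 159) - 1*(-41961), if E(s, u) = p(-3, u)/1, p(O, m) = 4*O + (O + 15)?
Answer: 41961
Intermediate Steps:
p(O, m) = 15 + 5*O (p(O, m) = 4*O + (15 + O) = 15 + 5*O)
E(s, u) = 0 (E(s, u) = (15 + 5*(-3))/1 = (15 - 15)*1 = 0*1 = 0)
E(205, 159) - 1*(-41961) = 0 - 1*(-41961) = 0 + 41961 = 41961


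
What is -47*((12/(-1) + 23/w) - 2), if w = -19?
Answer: 13583/19 ≈ 714.89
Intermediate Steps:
-47*((12/(-1) + 23/w) - 2) = -47*((12/(-1) + 23/(-19)) - 2) = -47*((12*(-1) + 23*(-1/19)) - 2) = -47*((-12 - 23/19) - 2) = -47*(-251/19 - 2) = -47*(-289/19) = 13583/19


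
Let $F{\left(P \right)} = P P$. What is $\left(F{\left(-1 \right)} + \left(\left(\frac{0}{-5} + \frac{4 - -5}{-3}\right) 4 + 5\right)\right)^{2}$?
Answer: $36$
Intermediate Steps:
$F{\left(P \right)} = P^{2}$
$\left(F{\left(-1 \right)} + \left(\left(\frac{0}{-5} + \frac{4 - -5}{-3}\right) 4 + 5\right)\right)^{2} = \left(\left(-1\right)^{2} + \left(\left(\frac{0}{-5} + \frac{4 - -5}{-3}\right) 4 + 5\right)\right)^{2} = \left(1 + \left(\left(0 \left(- \frac{1}{5}\right) + \left(4 + 5\right) \left(- \frac{1}{3}\right)\right) 4 + 5\right)\right)^{2} = \left(1 + \left(\left(0 + 9 \left(- \frac{1}{3}\right)\right) 4 + 5\right)\right)^{2} = \left(1 + \left(\left(0 - 3\right) 4 + 5\right)\right)^{2} = \left(1 + \left(\left(-3\right) 4 + 5\right)\right)^{2} = \left(1 + \left(-12 + 5\right)\right)^{2} = \left(1 - 7\right)^{2} = \left(-6\right)^{2} = 36$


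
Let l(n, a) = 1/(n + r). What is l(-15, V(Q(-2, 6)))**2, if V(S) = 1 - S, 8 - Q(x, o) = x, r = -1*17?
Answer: 1/1024 ≈ 0.00097656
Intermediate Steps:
r = -17
Q(x, o) = 8 - x
l(n, a) = 1/(-17 + n) (l(n, a) = 1/(n - 17) = 1/(-17 + n))
l(-15, V(Q(-2, 6)))**2 = (1/(-17 - 15))**2 = (1/(-32))**2 = (-1/32)**2 = 1/1024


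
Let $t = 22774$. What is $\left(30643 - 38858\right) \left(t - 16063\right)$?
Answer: $-55130865$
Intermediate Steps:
$\left(30643 - 38858\right) \left(t - 16063\right) = \left(30643 - 38858\right) \left(22774 - 16063\right) = \left(-8215\right) 6711 = -55130865$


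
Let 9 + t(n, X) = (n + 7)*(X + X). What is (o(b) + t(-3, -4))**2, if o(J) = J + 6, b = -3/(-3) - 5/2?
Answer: 5329/4 ≈ 1332.3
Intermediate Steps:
t(n, X) = -9 + 2*X*(7 + n) (t(n, X) = -9 + (n + 7)*(X + X) = -9 + (7 + n)*(2*X) = -9 + 2*X*(7 + n))
b = -3/2 (b = -3*(-1/3) - 5*1/2 = 1 - 5/2 = -3/2 ≈ -1.5000)
o(J) = 6 + J
(o(b) + t(-3, -4))**2 = ((6 - 3/2) + (-9 + 14*(-4) + 2*(-4)*(-3)))**2 = (9/2 + (-9 - 56 + 24))**2 = (9/2 - 41)**2 = (-73/2)**2 = 5329/4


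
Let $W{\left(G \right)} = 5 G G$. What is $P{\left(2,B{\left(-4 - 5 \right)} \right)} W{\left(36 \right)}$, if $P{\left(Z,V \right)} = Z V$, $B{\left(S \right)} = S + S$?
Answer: $-233280$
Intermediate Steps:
$B{\left(S \right)} = 2 S$
$P{\left(Z,V \right)} = V Z$
$W{\left(G \right)} = 5 G^{2}$
$P{\left(2,B{\left(-4 - 5 \right)} \right)} W{\left(36 \right)} = 2 \left(-4 - 5\right) 2 \cdot 5 \cdot 36^{2} = 2 \left(-9\right) 2 \cdot 5 \cdot 1296 = \left(-18\right) 2 \cdot 6480 = \left(-36\right) 6480 = -233280$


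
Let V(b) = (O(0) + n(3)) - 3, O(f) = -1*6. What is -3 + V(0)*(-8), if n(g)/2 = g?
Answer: 21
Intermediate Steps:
n(g) = 2*g
O(f) = -6
V(b) = -3 (V(b) = (-6 + 2*3) - 3 = (-6 + 6) - 3 = 0 - 3 = -3)
-3 + V(0)*(-8) = -3 - 3*(-8) = -3 + 24 = 21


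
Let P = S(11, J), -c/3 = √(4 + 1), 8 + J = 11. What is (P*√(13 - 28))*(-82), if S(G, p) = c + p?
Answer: 246*I*√15*(-1 + √5) ≈ 1177.7*I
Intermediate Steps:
J = 3 (J = -8 + 11 = 3)
c = -3*√5 (c = -3*√(4 + 1) = -3*√5 ≈ -6.7082)
S(G, p) = p - 3*√5 (S(G, p) = -3*√5 + p = p - 3*√5)
P = 3 - 3*√5 ≈ -3.7082
(P*√(13 - 28))*(-82) = ((3 - 3*√5)*√(13 - 28))*(-82) = ((3 - 3*√5)*√(-15))*(-82) = ((3 - 3*√5)*(I*√15))*(-82) = (I*√15*(3 - 3*√5))*(-82) = -82*I*√15*(3 - 3*√5)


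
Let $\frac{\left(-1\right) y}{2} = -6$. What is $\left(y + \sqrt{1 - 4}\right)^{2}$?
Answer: $\left(12 + i \sqrt{3}\right)^{2} \approx 141.0 + 41.569 i$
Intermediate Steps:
$y = 12$ ($y = \left(-2\right) \left(-6\right) = 12$)
$\left(y + \sqrt{1 - 4}\right)^{2} = \left(12 + \sqrt{1 - 4}\right)^{2} = \left(12 + \sqrt{-3}\right)^{2} = \left(12 + i \sqrt{3}\right)^{2}$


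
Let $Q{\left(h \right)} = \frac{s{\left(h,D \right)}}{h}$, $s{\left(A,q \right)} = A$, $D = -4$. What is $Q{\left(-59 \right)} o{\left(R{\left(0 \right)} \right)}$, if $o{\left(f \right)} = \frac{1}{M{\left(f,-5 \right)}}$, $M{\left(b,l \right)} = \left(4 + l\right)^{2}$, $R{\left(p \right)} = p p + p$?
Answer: $1$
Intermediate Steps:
$R{\left(p \right)} = p + p^{2}$ ($R{\left(p \right)} = p^{2} + p = p + p^{2}$)
$Q{\left(h \right)} = 1$ ($Q{\left(h \right)} = \frac{h}{h} = 1$)
$o{\left(f \right)} = 1$ ($o{\left(f \right)} = \frac{1}{\left(4 - 5\right)^{2}} = \frac{1}{\left(-1\right)^{2}} = 1^{-1} = 1$)
$Q{\left(-59 \right)} o{\left(R{\left(0 \right)} \right)} = 1 \cdot 1 = 1$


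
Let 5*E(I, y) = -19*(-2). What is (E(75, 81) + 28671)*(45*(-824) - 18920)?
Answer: -1606001600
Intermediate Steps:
E(I, y) = 38/5 (E(I, y) = (-19*(-2))/5 = (⅕)*38 = 38/5)
(E(75, 81) + 28671)*(45*(-824) - 18920) = (38/5 + 28671)*(45*(-824) - 18920) = 143393*(-37080 - 18920)/5 = (143393/5)*(-56000) = -1606001600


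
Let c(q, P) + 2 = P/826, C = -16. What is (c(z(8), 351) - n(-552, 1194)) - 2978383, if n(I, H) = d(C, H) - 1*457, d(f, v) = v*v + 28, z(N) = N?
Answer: -3637366641/826 ≈ -4.4036e+6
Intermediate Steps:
c(q, P) = -2 + P/826
d(f, v) = 28 + v² (d(f, v) = v² + 28 = 28 + v²)
n(I, H) = -429 + H² (n(I, H) = (28 + H²) - 1*457 = (28 + H²) - 457 = -429 + H²)
(c(z(8), 351) - n(-552, 1194)) - 2978383 = ((-2 + (1/826)*351) - (-429 + 1194²)) - 2978383 = ((-2 + 351/826) - (-429 + 1425636)) - 2978383 = (-1301/826 - 1*1425207) - 2978383 = (-1301/826 - 1425207) - 2978383 = -1177222283/826 - 2978383 = -3637366641/826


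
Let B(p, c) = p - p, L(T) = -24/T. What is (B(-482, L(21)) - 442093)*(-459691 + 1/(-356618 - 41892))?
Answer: 80987662307480223/398510 ≈ 2.0323e+11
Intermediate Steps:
B(p, c) = 0
(B(-482, L(21)) - 442093)*(-459691 + 1/(-356618 - 41892)) = (0 - 442093)*(-459691 + 1/(-356618 - 41892)) = -442093*(-459691 + 1/(-398510)) = -442093*(-459691 - 1/398510) = -442093*(-183191460411/398510) = 80987662307480223/398510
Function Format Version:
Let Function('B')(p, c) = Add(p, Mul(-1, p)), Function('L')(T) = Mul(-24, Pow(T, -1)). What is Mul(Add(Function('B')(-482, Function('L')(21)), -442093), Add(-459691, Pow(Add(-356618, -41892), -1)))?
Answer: Rational(80987662307480223, 398510) ≈ 2.0323e+11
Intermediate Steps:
Function('B')(p, c) = 0
Mul(Add(Function('B')(-482, Function('L')(21)), -442093), Add(-459691, Pow(Add(-356618, -41892), -1))) = Mul(Add(0, -442093), Add(-459691, Pow(Add(-356618, -41892), -1))) = Mul(-442093, Add(-459691, Pow(-398510, -1))) = Mul(-442093, Add(-459691, Rational(-1, 398510))) = Mul(-442093, Rational(-183191460411, 398510)) = Rational(80987662307480223, 398510)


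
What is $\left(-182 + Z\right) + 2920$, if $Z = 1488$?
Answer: $4226$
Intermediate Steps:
$\left(-182 + Z\right) + 2920 = \left(-182 + 1488\right) + 2920 = 1306 + 2920 = 4226$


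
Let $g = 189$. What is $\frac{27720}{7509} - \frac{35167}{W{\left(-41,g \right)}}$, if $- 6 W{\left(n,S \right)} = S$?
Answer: $\frac{176628122}{157689} \approx 1120.1$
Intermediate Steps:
$W{\left(n,S \right)} = - \frac{S}{6}$
$\frac{27720}{7509} - \frac{35167}{W{\left(-41,g \right)}} = \frac{27720}{7509} - \frac{35167}{\left(- \frac{1}{6}\right) 189} = 27720 \cdot \frac{1}{7509} - \frac{35167}{- \frac{63}{2}} = \frac{9240}{2503} - - \frac{70334}{63} = \frac{9240}{2503} + \frac{70334}{63} = \frac{176628122}{157689}$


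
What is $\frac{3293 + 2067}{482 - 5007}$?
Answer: $- \frac{1072}{905} \approx -1.1845$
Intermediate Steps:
$\frac{3293 + 2067}{482 - 5007} = \frac{5360}{-4525} = 5360 \left(- \frac{1}{4525}\right) = - \frac{1072}{905}$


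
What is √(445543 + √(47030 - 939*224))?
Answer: √(445543 + I*√163306) ≈ 667.49 + 0.303*I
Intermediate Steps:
√(445543 + √(47030 - 939*224)) = √(445543 + √(47030 - 210336)) = √(445543 + √(-163306)) = √(445543 + I*√163306)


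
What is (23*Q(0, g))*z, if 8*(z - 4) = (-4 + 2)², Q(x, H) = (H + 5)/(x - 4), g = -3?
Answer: -207/4 ≈ -51.750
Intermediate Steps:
Q(x, H) = (5 + H)/(-4 + x)
z = 9/2 (z = 4 + (-4 + 2)²/8 = 4 + (⅛)*(-2)² = 4 + (⅛)*4 = 4 + ½ = 9/2 ≈ 4.5000)
(23*Q(0, g))*z = (23*((5 - 3)/(-4 + 0)))*(9/2) = (23*(2/(-4)))*(9/2) = (23*(-¼*2))*(9/2) = (23*(-½))*(9/2) = -23/2*9/2 = -207/4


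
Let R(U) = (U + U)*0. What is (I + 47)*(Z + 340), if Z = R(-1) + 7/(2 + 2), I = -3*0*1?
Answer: 64249/4 ≈ 16062.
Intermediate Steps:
R(U) = 0 (R(U) = (2*U)*0 = 0)
I = 0 (I = 0*1 = 0)
Z = 7/4 (Z = 0 + 7/(2 + 2) = 0 + 7/4 = 7/4 ≈ 1.7500)
(I + 47)*(Z + 340) = (0 + 47)*(7/4 + 340) = 47*(1367/4) = 64249/4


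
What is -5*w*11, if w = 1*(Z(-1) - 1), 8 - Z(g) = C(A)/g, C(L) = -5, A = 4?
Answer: -110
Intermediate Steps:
Z(g) = 8 + 5/g (Z(g) = 8 - (-5)/g = 8 + 5/g)
w = 2 (w = 1*((8 + 5/(-1)) - 1) = 1*((8 + 5*(-1)) - 1) = 1*((8 - 5) - 1) = 1*(3 - 1) = 1*2 = 2)
-5*w*11 = -5*2*11 = -10*11 = -110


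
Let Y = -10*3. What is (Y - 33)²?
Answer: 3969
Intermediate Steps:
Y = -30
(Y - 33)² = (-30 - 33)² = (-63)² = 3969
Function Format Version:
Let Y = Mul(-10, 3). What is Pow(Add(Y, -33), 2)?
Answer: 3969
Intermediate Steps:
Y = -30
Pow(Add(Y, -33), 2) = Pow(Add(-30, -33), 2) = Pow(-63, 2) = 3969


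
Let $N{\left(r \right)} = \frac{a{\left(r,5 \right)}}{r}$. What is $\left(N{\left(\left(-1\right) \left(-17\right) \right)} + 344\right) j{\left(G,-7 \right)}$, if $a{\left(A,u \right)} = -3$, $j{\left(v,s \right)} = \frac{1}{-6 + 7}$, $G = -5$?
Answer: $\frac{5845}{17} \approx 343.82$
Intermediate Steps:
$j{\left(v,s \right)} = 1$ ($j{\left(v,s \right)} = 1^{-1} = 1$)
$N{\left(r \right)} = - \frac{3}{r}$
$\left(N{\left(\left(-1\right) \left(-17\right) \right)} + 344\right) j{\left(G,-7 \right)} = \left(- \frac{3}{\left(-1\right) \left(-17\right)} + 344\right) 1 = \left(- \frac{3}{17} + 344\right) 1 = \frac{5845}{17} \cdot 1 = \frac{5845}{17}$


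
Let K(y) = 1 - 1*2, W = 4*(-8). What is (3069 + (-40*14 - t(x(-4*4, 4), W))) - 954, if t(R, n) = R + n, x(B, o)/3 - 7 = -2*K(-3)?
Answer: 1560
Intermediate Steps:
W = -32
K(y) = -1 (K(y) = 1 - 2 = -1)
x(B, o) = 27 (x(B, o) = 21 + 3*(-2*(-1)) = 21 + 3*2 = 21 + 6 = 27)
(3069 + (-40*14 - t(x(-4*4, 4), W))) - 954 = (3069 + (-40*14 - (27 - 32))) - 954 = (3069 + (-560 - 1*(-5))) - 954 = (3069 + (-560 + 5)) - 954 = (3069 - 555) - 954 = 2514 - 954 = 1560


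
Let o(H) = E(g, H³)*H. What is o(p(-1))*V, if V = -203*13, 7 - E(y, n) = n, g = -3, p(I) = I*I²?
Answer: 21112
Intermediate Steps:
p(I) = I³
E(y, n) = 7 - n
V = -2639
o(H) = H*(7 - H³) (o(H) = (7 - H³)*H = H*(7 - H³))
o(p(-1))*V = ((-1)³*(7 - ((-1)³)³))*(-2639) = -(7 - 1*(-1)³)*(-2639) = -(7 - 1*(-1))*(-2639) = -(7 + 1)*(-2639) = -1*8*(-2639) = -8*(-2639) = 21112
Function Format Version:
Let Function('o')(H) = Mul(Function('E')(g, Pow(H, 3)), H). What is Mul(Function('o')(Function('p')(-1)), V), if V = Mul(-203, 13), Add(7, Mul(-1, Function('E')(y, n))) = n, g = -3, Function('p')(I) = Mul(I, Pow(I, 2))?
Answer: 21112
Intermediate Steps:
Function('p')(I) = Pow(I, 3)
Function('E')(y, n) = Add(7, Mul(-1, n))
V = -2639
Function('o')(H) = Mul(H, Add(7, Mul(-1, Pow(H, 3)))) (Function('o')(H) = Mul(Add(7, Mul(-1, Pow(H, 3))), H) = Mul(H, Add(7, Mul(-1, Pow(H, 3)))))
Mul(Function('o')(Function('p')(-1)), V) = Mul(Mul(Pow(-1, 3), Add(7, Mul(-1, Pow(Pow(-1, 3), 3)))), -2639) = Mul(Mul(-1, Add(7, Mul(-1, Pow(-1, 3)))), -2639) = Mul(Mul(-1, Add(7, Mul(-1, -1))), -2639) = Mul(Mul(-1, Add(7, 1)), -2639) = Mul(Mul(-1, 8), -2639) = Mul(-8, -2639) = 21112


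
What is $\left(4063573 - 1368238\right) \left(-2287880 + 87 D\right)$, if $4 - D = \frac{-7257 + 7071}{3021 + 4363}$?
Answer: $- \frac{22763613605452755}{3692} \approx -6.1657 \cdot 10^{12}$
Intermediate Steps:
$D = \frac{14861}{3692}$ ($D = 4 - \frac{-7257 + 7071}{3021 + 4363} = 4 - - \frac{186}{7384} = 4 - \left(-186\right) \frac{1}{7384} = 4 - - \frac{93}{3692} = 4 + \frac{93}{3692} = \frac{14861}{3692} \approx 4.0252$)
$\left(4063573 - 1368238\right) \left(-2287880 + 87 D\right) = \left(4063573 - 1368238\right) \left(-2287880 + 87 \cdot \frac{14861}{3692}\right) = 2695335 \left(-2287880 + \frac{1292907}{3692}\right) = 2695335 \left(- \frac{8445560053}{3692}\right) = - \frac{22763613605452755}{3692}$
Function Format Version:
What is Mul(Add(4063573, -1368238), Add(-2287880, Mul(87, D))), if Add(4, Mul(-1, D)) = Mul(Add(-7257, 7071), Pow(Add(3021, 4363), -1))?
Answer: Rational(-22763613605452755, 3692) ≈ -6.1657e+12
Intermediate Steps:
D = Rational(14861, 3692) (D = Add(4, Mul(-1, Mul(Add(-7257, 7071), Pow(Add(3021, 4363), -1)))) = Add(4, Mul(-1, Mul(-186, Pow(7384, -1)))) = Add(4, Mul(-1, Mul(-186, Rational(1, 7384)))) = Add(4, Mul(-1, Rational(-93, 3692))) = Add(4, Rational(93, 3692)) = Rational(14861, 3692) ≈ 4.0252)
Mul(Add(4063573, -1368238), Add(-2287880, Mul(87, D))) = Mul(Add(4063573, -1368238), Add(-2287880, Mul(87, Rational(14861, 3692)))) = Mul(2695335, Add(-2287880, Rational(1292907, 3692))) = Mul(2695335, Rational(-8445560053, 3692)) = Rational(-22763613605452755, 3692)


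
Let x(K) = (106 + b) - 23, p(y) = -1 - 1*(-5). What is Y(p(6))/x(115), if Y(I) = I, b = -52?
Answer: 4/31 ≈ 0.12903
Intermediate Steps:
p(y) = 4 (p(y) = -1 + 5 = 4)
x(K) = 31 (x(K) = (106 - 52) - 23 = 54 - 23 = 31)
Y(p(6))/x(115) = 4/31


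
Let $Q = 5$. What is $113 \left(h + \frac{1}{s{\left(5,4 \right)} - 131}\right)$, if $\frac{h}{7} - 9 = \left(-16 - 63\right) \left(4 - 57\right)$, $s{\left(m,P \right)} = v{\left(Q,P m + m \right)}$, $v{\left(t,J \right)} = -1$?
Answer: $\frac{438112639}{132} \approx 3.319 \cdot 10^{6}$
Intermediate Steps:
$s{\left(m,P \right)} = -1$
$h = 29372$ ($h = 63 + 7 \left(-16 - 63\right) \left(4 - 57\right) = 63 + 7 \left(\left(-79\right) \left(-53\right)\right) = 63 + 7 \cdot 4187 = 63 + 29309 = 29372$)
$113 \left(h + \frac{1}{s{\left(5,4 \right)} - 131}\right) = 113 \left(29372 + \frac{1}{-1 - 131}\right) = 113 \left(29372 + \frac{1}{-132}\right) = 113 \left(29372 - \frac{1}{132}\right) = 113 \cdot \frac{3877103}{132} = \frac{438112639}{132}$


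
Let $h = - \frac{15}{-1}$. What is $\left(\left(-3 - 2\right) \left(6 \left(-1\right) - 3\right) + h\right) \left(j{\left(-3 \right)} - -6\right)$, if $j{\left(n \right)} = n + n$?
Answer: $0$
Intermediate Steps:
$j{\left(n \right)} = 2 n$
$h = 15$ ($h = \left(-15\right) \left(-1\right) = 15$)
$\left(\left(-3 - 2\right) \left(6 \left(-1\right) - 3\right) + h\right) \left(j{\left(-3 \right)} - -6\right) = \left(\left(-3 - 2\right) \left(6 \left(-1\right) - 3\right) + 15\right) \left(2 \left(-3\right) - -6\right) = \left(- 5 \left(-6 - 3\right) + 15\right) \left(-6 + 6\right) = \left(\left(-5\right) \left(-9\right) + 15\right) 0 = \left(45 + 15\right) 0 = 60 \cdot 0 = 0$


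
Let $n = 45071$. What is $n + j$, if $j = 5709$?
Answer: $50780$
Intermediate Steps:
$n + j = 45071 + 5709 = 50780$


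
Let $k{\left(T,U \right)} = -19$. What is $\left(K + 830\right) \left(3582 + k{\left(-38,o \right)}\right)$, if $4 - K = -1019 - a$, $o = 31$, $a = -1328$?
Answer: $1870575$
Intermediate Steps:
$K = -305$ ($K = 4 - \left(-1019 - -1328\right) = 4 - \left(-1019 + 1328\right) = 4 - 309 = -305$)
$\left(K + 830\right) \left(3582 + k{\left(-38,o \right)}\right) = \left(-305 + 830\right) \left(3582 - 19\right) = 525 \cdot 3563 = 1870575$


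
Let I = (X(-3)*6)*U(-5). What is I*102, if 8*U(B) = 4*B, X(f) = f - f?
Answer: 0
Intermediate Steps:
X(f) = 0
U(B) = B/2 (U(B) = (4*B)/8 = B/2)
I = 0 (I = (0*6)*((½)*(-5)) = 0*(-5/2) = 0)
I*102 = 0*102 = 0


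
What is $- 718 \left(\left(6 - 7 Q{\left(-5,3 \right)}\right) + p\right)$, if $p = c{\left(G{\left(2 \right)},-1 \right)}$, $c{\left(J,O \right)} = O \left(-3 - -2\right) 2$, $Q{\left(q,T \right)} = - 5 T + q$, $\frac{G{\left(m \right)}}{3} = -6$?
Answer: $-106264$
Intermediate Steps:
$G{\left(m \right)} = -18$ ($G{\left(m \right)} = 3 \left(-6\right) = -18$)
$Q{\left(q,T \right)} = q - 5 T$
$c{\left(J,O \right)} = - 2 O$ ($c{\left(J,O \right)} = O \left(-3 + 2\right) 2 = O \left(-1\right) 2 = - O 2 = - 2 O$)
$p = 2$ ($p = \left(-2\right) \left(-1\right) = 2$)
$- 718 \left(\left(6 - 7 Q{\left(-5,3 \right)}\right) + p\right) = - 718 \left(\left(6 - 7 \left(-5 - 15\right)\right) + 2\right) = - 718 \left(\left(6 - -140\right) + 2\right) = - 718 \left(\left(6 + 140\right) + 2\right) = - 718 \left(146 + 2\right) = \left(-718\right) 148 = -106264$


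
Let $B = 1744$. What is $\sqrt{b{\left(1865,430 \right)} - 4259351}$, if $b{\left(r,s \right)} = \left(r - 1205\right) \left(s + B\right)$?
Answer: $i \sqrt{2824511} \approx 1680.6 i$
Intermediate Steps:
$b{\left(r,s \right)} = \left(-1205 + r\right) \left(1744 + s\right)$ ($b{\left(r,s \right)} = \left(r - 1205\right) \left(s + 1744\right) = \left(-1205 + r\right) \left(1744 + s\right)$)
$\sqrt{b{\left(1865,430 \right)} - 4259351} = \sqrt{\left(-2101520 - 518150 + 1744 \cdot 1865 + 1865 \cdot 430\right) - 4259351} = \sqrt{\left(-2101520 - 518150 + 3252560 + 801950\right) - 4259351} = \sqrt{1434840 - 4259351} = \sqrt{-2824511} = i \sqrt{2824511}$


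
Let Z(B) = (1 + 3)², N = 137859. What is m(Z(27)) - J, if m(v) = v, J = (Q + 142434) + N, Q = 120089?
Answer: -400366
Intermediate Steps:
Z(B) = 16 (Z(B) = 4² = 16)
J = 400382 (J = (120089 + 142434) + 137859 = 262523 + 137859 = 400382)
m(Z(27)) - J = 16 - 1*400382 = 16 - 400382 = -400366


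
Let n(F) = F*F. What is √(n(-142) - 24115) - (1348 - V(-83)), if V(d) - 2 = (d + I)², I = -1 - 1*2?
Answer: 6050 + 3*I*√439 ≈ 6050.0 + 62.857*I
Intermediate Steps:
n(F) = F²
I = -3 (I = -1 - 2 = -3)
V(d) = 2 + (-3 + d)² (V(d) = 2 + (d - 3)² = 2 + (-3 + d)²)
√(n(-142) - 24115) - (1348 - V(-83)) = √((-142)² - 24115) - (1348 - (2 + (-3 - 83)²)) = √(20164 - 24115) - (1348 - (2 + (-86)²)) = √(-3951) - (1348 - (2 + 7396)) = 3*I*√439 - (1348 - 1*7398) = 3*I*√439 - (1348 - 7398) = 3*I*√439 - 1*(-6050) = 3*I*√439 + 6050 = 6050 + 3*I*√439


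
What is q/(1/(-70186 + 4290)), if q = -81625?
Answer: 5378761000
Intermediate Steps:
q/(1/(-70186 + 4290)) = -81625/(1/(-70186 + 4290)) = -81625/(1/(-65896)) = -81625/(-1/65896) = -81625*(-65896) = 5378761000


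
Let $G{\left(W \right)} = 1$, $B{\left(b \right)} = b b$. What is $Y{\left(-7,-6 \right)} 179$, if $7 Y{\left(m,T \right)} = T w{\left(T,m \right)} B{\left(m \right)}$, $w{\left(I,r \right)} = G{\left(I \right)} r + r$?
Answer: $105252$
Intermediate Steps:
$B{\left(b \right)} = b^{2}$
$w{\left(I,r \right)} = 2 r$ ($w{\left(I,r \right)} = 1 r + r = r + r = 2 r$)
$Y{\left(m,T \right)} = \frac{2 T m^{3}}{7}$ ($Y{\left(m,T \right)} = \frac{T 2 m m^{2}}{7} = \frac{2 T m m^{2}}{7} = \frac{2 T m^{3}}{7}$)
$Y{\left(-7,-6 \right)} 179 = \frac{2}{7} \left(-6\right) \left(-7\right)^{3} \cdot 179 = \frac{2}{7} \left(-6\right) \left(-343\right) 179 = 588 \cdot 179 = 105252$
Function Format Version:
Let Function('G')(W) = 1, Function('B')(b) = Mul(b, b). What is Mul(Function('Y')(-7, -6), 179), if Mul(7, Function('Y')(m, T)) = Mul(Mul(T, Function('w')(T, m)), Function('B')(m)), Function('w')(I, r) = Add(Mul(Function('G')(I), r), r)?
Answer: 105252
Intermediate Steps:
Function('B')(b) = Pow(b, 2)
Function('w')(I, r) = Mul(2, r) (Function('w')(I, r) = Add(Mul(1, r), r) = Add(r, r) = Mul(2, r))
Function('Y')(m, T) = Mul(Rational(2, 7), T, Pow(m, 3)) (Function('Y')(m, T) = Mul(Rational(1, 7), Mul(Mul(T, Mul(2, m)), Pow(m, 2))) = Mul(Rational(1, 7), Mul(Mul(2, T, m), Pow(m, 2))) = Mul(Rational(1, 7), Mul(2, T, Pow(m, 3))) = Mul(Rational(2, 7), T, Pow(m, 3)))
Mul(Function('Y')(-7, -6), 179) = Mul(Mul(Rational(2, 7), -6, Pow(-7, 3)), 179) = Mul(Mul(Rational(2, 7), -6, -343), 179) = Mul(588, 179) = 105252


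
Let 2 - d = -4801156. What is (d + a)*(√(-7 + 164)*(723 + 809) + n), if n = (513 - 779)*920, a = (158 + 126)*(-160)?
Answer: -1163819308960 + 7285759976*√157 ≈ -1.0725e+12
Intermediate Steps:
d = 4801158 (d = 2 - 1*(-4801156) = 2 + 4801156 = 4801158)
a = -45440 (a = 284*(-160) = -45440)
n = -244720 (n = -266*920 = -244720)
(d + a)*(√(-7 + 164)*(723 + 809) + n) = (4801158 - 45440)*(√(-7 + 164)*(723 + 809) - 244720) = 4755718*(√157*1532 - 244720) = 4755718*(1532*√157 - 244720) = 4755718*(-244720 + 1532*√157) = -1163819308960 + 7285759976*√157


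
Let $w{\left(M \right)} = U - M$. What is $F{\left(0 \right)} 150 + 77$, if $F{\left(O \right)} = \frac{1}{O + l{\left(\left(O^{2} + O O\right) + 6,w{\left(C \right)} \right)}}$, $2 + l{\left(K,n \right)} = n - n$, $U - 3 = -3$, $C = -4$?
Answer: $2$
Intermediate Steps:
$U = 0$ ($U = 3 - 3 = 0$)
$w{\left(M \right)} = - M$ ($w{\left(M \right)} = 0 - M = - M$)
$l{\left(K,n \right)} = -2$ ($l{\left(K,n \right)} = -2 + \left(n - n\right) = -2 + 0 = -2$)
$F{\left(O \right)} = \frac{1}{-2 + O}$ ($F{\left(O \right)} = \frac{1}{O - 2} = \frac{1}{-2 + O}$)
$F{\left(0 \right)} 150 + 77 = \frac{1}{-2 + 0} \cdot 150 + 77 = \frac{1}{-2} \cdot 150 + 77 = \left(- \frac{1}{2}\right) 150 + 77 = -75 + 77 = 2$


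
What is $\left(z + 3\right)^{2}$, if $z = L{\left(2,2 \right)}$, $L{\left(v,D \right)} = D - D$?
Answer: $9$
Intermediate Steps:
$L{\left(v,D \right)} = 0$
$z = 0$
$\left(z + 3\right)^{2} = \left(0 + 3\right)^{2} = 3^{2} = 9$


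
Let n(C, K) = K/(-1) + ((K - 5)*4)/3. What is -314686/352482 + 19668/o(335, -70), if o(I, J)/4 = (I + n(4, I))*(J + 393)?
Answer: -1954091833/2277033720 ≈ -0.85817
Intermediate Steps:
n(C, K) = -20/3 + K/3 (n(C, K) = K*(-1) + ((-5 + K)*4)*(⅓) = -K + (-20 + 4*K)*(⅓) = -K + (-20/3 + 4*K/3) = -20/3 + K/3)
o(I, J) = 4*(393 + J)*(-20/3 + 4*I/3) (o(I, J) = 4*((I + (-20/3 + I/3))*(J + 393)) = 4*((-20/3 + 4*I/3)*(393 + J)) = 4*((393 + J)*(-20/3 + 4*I/3)) = 4*(393 + J)*(-20/3 + 4*I/3))
-314686/352482 + 19668/o(335, -70) = -314686/352482 + 19668/(-10480 + 2096*335 - 80/3*(-70) + (16/3)*335*(-70)) = -314686*1/352482 + 19668/(-10480 + 702160 + 5600/3 - 375200/3) = -157343/176241 + 19668/568480 = -157343/176241 + 19668*(1/568480) = -157343/176241 + 447/12920 = -1954091833/2277033720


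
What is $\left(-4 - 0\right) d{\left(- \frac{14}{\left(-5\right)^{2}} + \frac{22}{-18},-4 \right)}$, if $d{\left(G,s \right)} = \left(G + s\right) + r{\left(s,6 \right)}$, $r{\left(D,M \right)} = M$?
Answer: $- \frac{196}{225} \approx -0.87111$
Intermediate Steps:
$d{\left(G,s \right)} = 6 + G + s$ ($d{\left(G,s \right)} = \left(G + s\right) + 6 = 6 + G + s$)
$\left(-4 - 0\right) d{\left(- \frac{14}{\left(-5\right)^{2}} + \frac{22}{-18},-4 \right)} = \left(-4 - 0\right) \left(6 + \left(- \frac{14}{\left(-5\right)^{2}} + \frac{22}{-18}\right) - 4\right) = \left(-4 + 0\right) \left(6 - \left(\frac{11}{9} + \frac{14}{25}\right) - 4\right) = - 4 \left(6 - \frac{401}{225} - 4\right) = \left(-4\right) \frac{49}{225} = - \frac{196}{225}$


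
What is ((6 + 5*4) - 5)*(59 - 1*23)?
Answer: 756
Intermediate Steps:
((6 + 5*4) - 5)*(59 - 1*23) = ((6 + 20) - 5)*(59 - 23) = (26 - 5)*36 = 21*36 = 756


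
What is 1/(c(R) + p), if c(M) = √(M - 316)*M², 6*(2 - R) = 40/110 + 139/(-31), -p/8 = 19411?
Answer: -795367797440881699584/123511158144994256005179929 - 126491904847044*I*√1311565794/864578107014959792036259503 ≈ -6.4396e-6 - 5.2985e-9*I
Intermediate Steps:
p = -155288 (p = -8*19411 = -155288)
R = 5497/2046 (R = 2 - (40/110 + 139/(-31))/6 = 2 - (40*(1/110) + 139*(-1/31))/6 = 2 - (4/11 - 139/31)/6 = 2 - ⅙*(-1405/341) = 2 + 1405/2046 = 5497/2046 ≈ 2.6867)
c(M) = M²*√(-316 + M) (c(M) = √(-316 + M)*M² = M²*√(-316 + M))
1/(c(R) + p) = 1/((5497/2046)²*√(-316 + 5497/2046) - 155288) = 1/(30217009*√(-641039/2046)/4186116 - 155288) = 1/(30217009*(I*√1311565794/2046)/4186116 - 155288) = 1/(30217009*I*√1311565794/8564793336 - 155288) = 1/(-155288 + 30217009*I*√1311565794/8564793336)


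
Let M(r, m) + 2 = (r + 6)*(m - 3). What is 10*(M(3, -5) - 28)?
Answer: -1020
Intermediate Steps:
M(r, m) = -2 + (-3 + m)*(6 + r) (M(r, m) = -2 + (r + 6)*(m - 3) = -2 + (6 + r)*(-3 + m) = -2 + (-3 + m)*(6 + r))
10*(M(3, -5) - 28) = 10*((-20 - 3*3 + 6*(-5) - 5*3) - 28) = 10*((-20 - 9 - 30 - 15) - 28) = 10*(-74 - 28) = 10*(-102) = -1020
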